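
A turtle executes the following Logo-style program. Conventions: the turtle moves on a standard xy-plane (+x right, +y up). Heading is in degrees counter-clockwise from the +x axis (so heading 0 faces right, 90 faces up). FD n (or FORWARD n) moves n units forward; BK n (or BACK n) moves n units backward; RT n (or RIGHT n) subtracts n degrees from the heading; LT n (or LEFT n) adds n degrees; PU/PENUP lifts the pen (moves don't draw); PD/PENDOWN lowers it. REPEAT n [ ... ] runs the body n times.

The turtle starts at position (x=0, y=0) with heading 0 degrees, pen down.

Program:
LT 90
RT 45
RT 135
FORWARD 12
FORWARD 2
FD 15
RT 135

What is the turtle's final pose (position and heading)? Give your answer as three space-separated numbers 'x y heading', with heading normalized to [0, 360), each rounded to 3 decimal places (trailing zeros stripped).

Executing turtle program step by step:
Start: pos=(0,0), heading=0, pen down
LT 90: heading 0 -> 90
RT 45: heading 90 -> 45
RT 135: heading 45 -> 270
FD 12: (0,0) -> (0,-12) [heading=270, draw]
FD 2: (0,-12) -> (0,-14) [heading=270, draw]
FD 15: (0,-14) -> (0,-29) [heading=270, draw]
RT 135: heading 270 -> 135
Final: pos=(0,-29), heading=135, 3 segment(s) drawn

Answer: 0 -29 135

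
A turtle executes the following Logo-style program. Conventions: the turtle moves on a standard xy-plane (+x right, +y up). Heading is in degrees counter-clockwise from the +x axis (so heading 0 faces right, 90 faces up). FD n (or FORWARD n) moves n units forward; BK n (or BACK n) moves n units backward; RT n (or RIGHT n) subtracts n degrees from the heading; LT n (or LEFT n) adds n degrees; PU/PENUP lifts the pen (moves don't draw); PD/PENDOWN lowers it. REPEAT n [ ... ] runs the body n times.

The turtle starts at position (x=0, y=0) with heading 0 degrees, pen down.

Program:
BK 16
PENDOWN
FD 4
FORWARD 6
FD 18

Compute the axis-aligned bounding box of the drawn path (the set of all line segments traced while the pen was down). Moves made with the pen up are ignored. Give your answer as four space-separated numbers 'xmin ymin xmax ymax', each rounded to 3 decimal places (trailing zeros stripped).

Answer: -16 0 12 0

Derivation:
Executing turtle program step by step:
Start: pos=(0,0), heading=0, pen down
BK 16: (0,0) -> (-16,0) [heading=0, draw]
PD: pen down
FD 4: (-16,0) -> (-12,0) [heading=0, draw]
FD 6: (-12,0) -> (-6,0) [heading=0, draw]
FD 18: (-6,0) -> (12,0) [heading=0, draw]
Final: pos=(12,0), heading=0, 4 segment(s) drawn

Segment endpoints: x in {-16, -12, -6, 0, 12}, y in {0}
xmin=-16, ymin=0, xmax=12, ymax=0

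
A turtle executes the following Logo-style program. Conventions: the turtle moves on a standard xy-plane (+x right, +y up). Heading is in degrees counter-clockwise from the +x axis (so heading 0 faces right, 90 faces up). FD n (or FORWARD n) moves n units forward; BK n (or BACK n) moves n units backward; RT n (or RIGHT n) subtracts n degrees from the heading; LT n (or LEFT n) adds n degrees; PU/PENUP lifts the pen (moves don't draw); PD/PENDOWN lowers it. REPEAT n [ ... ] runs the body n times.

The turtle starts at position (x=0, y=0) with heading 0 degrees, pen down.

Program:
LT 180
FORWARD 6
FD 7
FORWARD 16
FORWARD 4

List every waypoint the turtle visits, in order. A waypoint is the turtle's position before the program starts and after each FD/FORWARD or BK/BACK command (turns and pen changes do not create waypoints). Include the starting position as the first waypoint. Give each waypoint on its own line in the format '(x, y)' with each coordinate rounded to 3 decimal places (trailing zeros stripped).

Answer: (0, 0)
(-6, 0)
(-13, 0)
(-29, 0)
(-33, 0)

Derivation:
Executing turtle program step by step:
Start: pos=(0,0), heading=0, pen down
LT 180: heading 0 -> 180
FD 6: (0,0) -> (-6,0) [heading=180, draw]
FD 7: (-6,0) -> (-13,0) [heading=180, draw]
FD 16: (-13,0) -> (-29,0) [heading=180, draw]
FD 4: (-29,0) -> (-33,0) [heading=180, draw]
Final: pos=(-33,0), heading=180, 4 segment(s) drawn
Waypoints (5 total):
(0, 0)
(-6, 0)
(-13, 0)
(-29, 0)
(-33, 0)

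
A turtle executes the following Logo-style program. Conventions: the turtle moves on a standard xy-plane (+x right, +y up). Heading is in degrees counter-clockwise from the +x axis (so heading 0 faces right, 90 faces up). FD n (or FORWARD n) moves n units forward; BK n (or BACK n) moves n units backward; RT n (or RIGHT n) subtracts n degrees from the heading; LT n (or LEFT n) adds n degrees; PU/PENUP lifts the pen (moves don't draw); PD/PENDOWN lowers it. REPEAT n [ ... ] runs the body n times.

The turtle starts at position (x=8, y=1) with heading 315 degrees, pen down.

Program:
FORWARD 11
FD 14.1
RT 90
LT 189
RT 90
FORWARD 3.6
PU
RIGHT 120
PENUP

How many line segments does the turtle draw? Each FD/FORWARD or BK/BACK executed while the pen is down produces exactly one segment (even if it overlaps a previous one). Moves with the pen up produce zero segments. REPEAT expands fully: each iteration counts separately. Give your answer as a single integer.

Answer: 3

Derivation:
Executing turtle program step by step:
Start: pos=(8,1), heading=315, pen down
FD 11: (8,1) -> (15.778,-6.778) [heading=315, draw]
FD 14.1: (15.778,-6.778) -> (25.748,-16.748) [heading=315, draw]
RT 90: heading 315 -> 225
LT 189: heading 225 -> 54
RT 90: heading 54 -> 324
FD 3.6: (25.748,-16.748) -> (28.661,-18.864) [heading=324, draw]
PU: pen up
RT 120: heading 324 -> 204
PU: pen up
Final: pos=(28.661,-18.864), heading=204, 3 segment(s) drawn
Segments drawn: 3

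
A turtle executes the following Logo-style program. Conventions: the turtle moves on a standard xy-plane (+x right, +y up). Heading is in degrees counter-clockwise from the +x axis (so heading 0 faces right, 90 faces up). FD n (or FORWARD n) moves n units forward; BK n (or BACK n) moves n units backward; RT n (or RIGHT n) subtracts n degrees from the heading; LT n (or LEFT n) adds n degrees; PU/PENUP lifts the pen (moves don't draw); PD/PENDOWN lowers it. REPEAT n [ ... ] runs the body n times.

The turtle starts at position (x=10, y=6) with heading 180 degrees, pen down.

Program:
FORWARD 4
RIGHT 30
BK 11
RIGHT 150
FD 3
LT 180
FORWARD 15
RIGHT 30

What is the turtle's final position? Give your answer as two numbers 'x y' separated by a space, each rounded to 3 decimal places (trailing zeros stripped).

Executing turtle program step by step:
Start: pos=(10,6), heading=180, pen down
FD 4: (10,6) -> (6,6) [heading=180, draw]
RT 30: heading 180 -> 150
BK 11: (6,6) -> (15.526,0.5) [heading=150, draw]
RT 150: heading 150 -> 0
FD 3: (15.526,0.5) -> (18.526,0.5) [heading=0, draw]
LT 180: heading 0 -> 180
FD 15: (18.526,0.5) -> (3.526,0.5) [heading=180, draw]
RT 30: heading 180 -> 150
Final: pos=(3.526,0.5), heading=150, 4 segment(s) drawn

Answer: 3.526 0.5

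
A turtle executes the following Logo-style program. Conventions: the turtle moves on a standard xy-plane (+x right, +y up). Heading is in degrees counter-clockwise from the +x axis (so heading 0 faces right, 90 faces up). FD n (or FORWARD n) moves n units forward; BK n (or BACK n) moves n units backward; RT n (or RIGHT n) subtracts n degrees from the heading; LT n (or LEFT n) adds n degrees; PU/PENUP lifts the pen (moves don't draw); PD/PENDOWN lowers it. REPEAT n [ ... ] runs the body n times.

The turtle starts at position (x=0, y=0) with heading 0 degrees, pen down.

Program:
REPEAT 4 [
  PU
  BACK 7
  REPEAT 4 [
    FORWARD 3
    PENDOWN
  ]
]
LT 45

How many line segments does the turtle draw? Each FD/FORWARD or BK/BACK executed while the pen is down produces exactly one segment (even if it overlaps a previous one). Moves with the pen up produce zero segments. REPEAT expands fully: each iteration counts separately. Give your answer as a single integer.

Answer: 12

Derivation:
Executing turtle program step by step:
Start: pos=(0,0), heading=0, pen down
REPEAT 4 [
  -- iteration 1/4 --
  PU: pen up
  BK 7: (0,0) -> (-7,0) [heading=0, move]
  REPEAT 4 [
    -- iteration 1/4 --
    FD 3: (-7,0) -> (-4,0) [heading=0, move]
    PD: pen down
    -- iteration 2/4 --
    FD 3: (-4,0) -> (-1,0) [heading=0, draw]
    PD: pen down
    -- iteration 3/4 --
    FD 3: (-1,0) -> (2,0) [heading=0, draw]
    PD: pen down
    -- iteration 4/4 --
    FD 3: (2,0) -> (5,0) [heading=0, draw]
    PD: pen down
  ]
  -- iteration 2/4 --
  PU: pen up
  BK 7: (5,0) -> (-2,0) [heading=0, move]
  REPEAT 4 [
    -- iteration 1/4 --
    FD 3: (-2,0) -> (1,0) [heading=0, move]
    PD: pen down
    -- iteration 2/4 --
    FD 3: (1,0) -> (4,0) [heading=0, draw]
    PD: pen down
    -- iteration 3/4 --
    FD 3: (4,0) -> (7,0) [heading=0, draw]
    PD: pen down
    -- iteration 4/4 --
    FD 3: (7,0) -> (10,0) [heading=0, draw]
    PD: pen down
  ]
  -- iteration 3/4 --
  PU: pen up
  BK 7: (10,0) -> (3,0) [heading=0, move]
  REPEAT 4 [
    -- iteration 1/4 --
    FD 3: (3,0) -> (6,0) [heading=0, move]
    PD: pen down
    -- iteration 2/4 --
    FD 3: (6,0) -> (9,0) [heading=0, draw]
    PD: pen down
    -- iteration 3/4 --
    FD 3: (9,0) -> (12,0) [heading=0, draw]
    PD: pen down
    -- iteration 4/4 --
    FD 3: (12,0) -> (15,0) [heading=0, draw]
    PD: pen down
  ]
  -- iteration 4/4 --
  PU: pen up
  BK 7: (15,0) -> (8,0) [heading=0, move]
  REPEAT 4 [
    -- iteration 1/4 --
    FD 3: (8,0) -> (11,0) [heading=0, move]
    PD: pen down
    -- iteration 2/4 --
    FD 3: (11,0) -> (14,0) [heading=0, draw]
    PD: pen down
    -- iteration 3/4 --
    FD 3: (14,0) -> (17,0) [heading=0, draw]
    PD: pen down
    -- iteration 4/4 --
    FD 3: (17,0) -> (20,0) [heading=0, draw]
    PD: pen down
  ]
]
LT 45: heading 0 -> 45
Final: pos=(20,0), heading=45, 12 segment(s) drawn
Segments drawn: 12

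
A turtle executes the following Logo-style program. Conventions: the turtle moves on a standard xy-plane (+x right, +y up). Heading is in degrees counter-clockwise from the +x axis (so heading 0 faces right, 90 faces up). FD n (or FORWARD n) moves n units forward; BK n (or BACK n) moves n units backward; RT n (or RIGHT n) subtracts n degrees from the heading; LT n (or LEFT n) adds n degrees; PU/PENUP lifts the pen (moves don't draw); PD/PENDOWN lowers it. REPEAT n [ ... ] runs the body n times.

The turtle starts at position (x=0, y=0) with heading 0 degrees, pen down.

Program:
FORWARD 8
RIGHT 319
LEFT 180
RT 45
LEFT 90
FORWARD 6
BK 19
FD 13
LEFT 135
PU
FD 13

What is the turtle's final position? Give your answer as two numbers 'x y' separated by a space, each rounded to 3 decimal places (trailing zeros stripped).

Executing turtle program step by step:
Start: pos=(0,0), heading=0, pen down
FD 8: (0,0) -> (8,0) [heading=0, draw]
RT 319: heading 0 -> 41
LT 180: heading 41 -> 221
RT 45: heading 221 -> 176
LT 90: heading 176 -> 266
FD 6: (8,0) -> (7.581,-5.985) [heading=266, draw]
BK 19: (7.581,-5.985) -> (8.907,12.968) [heading=266, draw]
FD 13: (8.907,12.968) -> (8,0) [heading=266, draw]
LT 135: heading 266 -> 41
PU: pen up
FD 13: (8,0) -> (17.811,8.529) [heading=41, move]
Final: pos=(17.811,8.529), heading=41, 4 segment(s) drawn

Answer: 17.811 8.529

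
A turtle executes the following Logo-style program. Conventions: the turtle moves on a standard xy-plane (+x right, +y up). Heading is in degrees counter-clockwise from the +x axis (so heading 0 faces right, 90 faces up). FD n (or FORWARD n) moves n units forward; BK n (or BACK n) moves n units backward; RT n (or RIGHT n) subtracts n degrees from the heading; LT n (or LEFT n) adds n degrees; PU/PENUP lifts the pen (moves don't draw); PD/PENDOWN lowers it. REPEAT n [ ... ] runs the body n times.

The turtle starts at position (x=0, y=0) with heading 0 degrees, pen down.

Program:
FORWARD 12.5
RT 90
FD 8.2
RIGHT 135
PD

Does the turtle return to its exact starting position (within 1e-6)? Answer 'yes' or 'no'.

Executing turtle program step by step:
Start: pos=(0,0), heading=0, pen down
FD 12.5: (0,0) -> (12.5,0) [heading=0, draw]
RT 90: heading 0 -> 270
FD 8.2: (12.5,0) -> (12.5,-8.2) [heading=270, draw]
RT 135: heading 270 -> 135
PD: pen down
Final: pos=(12.5,-8.2), heading=135, 2 segment(s) drawn

Start position: (0, 0)
Final position: (12.5, -8.2)
Distance = 14.95; >= 1e-6 -> NOT closed

Answer: no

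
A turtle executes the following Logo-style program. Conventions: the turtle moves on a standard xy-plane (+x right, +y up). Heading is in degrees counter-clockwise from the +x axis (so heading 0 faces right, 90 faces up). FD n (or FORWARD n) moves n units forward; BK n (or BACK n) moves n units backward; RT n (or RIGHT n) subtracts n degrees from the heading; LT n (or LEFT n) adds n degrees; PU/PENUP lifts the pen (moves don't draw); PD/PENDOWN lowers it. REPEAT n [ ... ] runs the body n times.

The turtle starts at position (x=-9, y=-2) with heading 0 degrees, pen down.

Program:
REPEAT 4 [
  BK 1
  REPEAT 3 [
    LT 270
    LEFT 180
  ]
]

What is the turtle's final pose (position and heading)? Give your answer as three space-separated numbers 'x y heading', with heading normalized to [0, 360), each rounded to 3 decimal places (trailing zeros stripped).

Answer: -9 -2 0

Derivation:
Executing turtle program step by step:
Start: pos=(-9,-2), heading=0, pen down
REPEAT 4 [
  -- iteration 1/4 --
  BK 1: (-9,-2) -> (-10,-2) [heading=0, draw]
  REPEAT 3 [
    -- iteration 1/3 --
    LT 270: heading 0 -> 270
    LT 180: heading 270 -> 90
    -- iteration 2/3 --
    LT 270: heading 90 -> 0
    LT 180: heading 0 -> 180
    -- iteration 3/3 --
    LT 270: heading 180 -> 90
    LT 180: heading 90 -> 270
  ]
  -- iteration 2/4 --
  BK 1: (-10,-2) -> (-10,-1) [heading=270, draw]
  REPEAT 3 [
    -- iteration 1/3 --
    LT 270: heading 270 -> 180
    LT 180: heading 180 -> 0
    -- iteration 2/3 --
    LT 270: heading 0 -> 270
    LT 180: heading 270 -> 90
    -- iteration 3/3 --
    LT 270: heading 90 -> 0
    LT 180: heading 0 -> 180
  ]
  -- iteration 3/4 --
  BK 1: (-10,-1) -> (-9,-1) [heading=180, draw]
  REPEAT 3 [
    -- iteration 1/3 --
    LT 270: heading 180 -> 90
    LT 180: heading 90 -> 270
    -- iteration 2/3 --
    LT 270: heading 270 -> 180
    LT 180: heading 180 -> 0
    -- iteration 3/3 --
    LT 270: heading 0 -> 270
    LT 180: heading 270 -> 90
  ]
  -- iteration 4/4 --
  BK 1: (-9,-1) -> (-9,-2) [heading=90, draw]
  REPEAT 3 [
    -- iteration 1/3 --
    LT 270: heading 90 -> 0
    LT 180: heading 0 -> 180
    -- iteration 2/3 --
    LT 270: heading 180 -> 90
    LT 180: heading 90 -> 270
    -- iteration 3/3 --
    LT 270: heading 270 -> 180
    LT 180: heading 180 -> 0
  ]
]
Final: pos=(-9,-2), heading=0, 4 segment(s) drawn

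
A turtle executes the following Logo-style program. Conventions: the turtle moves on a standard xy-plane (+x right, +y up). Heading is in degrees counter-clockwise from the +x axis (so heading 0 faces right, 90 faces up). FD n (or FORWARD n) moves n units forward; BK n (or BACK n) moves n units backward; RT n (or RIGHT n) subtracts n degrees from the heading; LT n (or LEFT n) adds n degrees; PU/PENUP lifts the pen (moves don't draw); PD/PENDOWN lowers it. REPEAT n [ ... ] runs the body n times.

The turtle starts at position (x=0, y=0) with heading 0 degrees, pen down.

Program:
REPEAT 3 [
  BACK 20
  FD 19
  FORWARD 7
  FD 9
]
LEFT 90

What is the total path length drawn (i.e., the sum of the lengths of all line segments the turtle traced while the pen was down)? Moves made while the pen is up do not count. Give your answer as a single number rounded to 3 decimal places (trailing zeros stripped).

Answer: 165

Derivation:
Executing turtle program step by step:
Start: pos=(0,0), heading=0, pen down
REPEAT 3 [
  -- iteration 1/3 --
  BK 20: (0,0) -> (-20,0) [heading=0, draw]
  FD 19: (-20,0) -> (-1,0) [heading=0, draw]
  FD 7: (-1,0) -> (6,0) [heading=0, draw]
  FD 9: (6,0) -> (15,0) [heading=0, draw]
  -- iteration 2/3 --
  BK 20: (15,0) -> (-5,0) [heading=0, draw]
  FD 19: (-5,0) -> (14,0) [heading=0, draw]
  FD 7: (14,0) -> (21,0) [heading=0, draw]
  FD 9: (21,0) -> (30,0) [heading=0, draw]
  -- iteration 3/3 --
  BK 20: (30,0) -> (10,0) [heading=0, draw]
  FD 19: (10,0) -> (29,0) [heading=0, draw]
  FD 7: (29,0) -> (36,0) [heading=0, draw]
  FD 9: (36,0) -> (45,0) [heading=0, draw]
]
LT 90: heading 0 -> 90
Final: pos=(45,0), heading=90, 12 segment(s) drawn

Segment lengths:
  seg 1: (0,0) -> (-20,0), length = 20
  seg 2: (-20,0) -> (-1,0), length = 19
  seg 3: (-1,0) -> (6,0), length = 7
  seg 4: (6,0) -> (15,0), length = 9
  seg 5: (15,0) -> (-5,0), length = 20
  seg 6: (-5,0) -> (14,0), length = 19
  seg 7: (14,0) -> (21,0), length = 7
  seg 8: (21,0) -> (30,0), length = 9
  seg 9: (30,0) -> (10,0), length = 20
  seg 10: (10,0) -> (29,0), length = 19
  seg 11: (29,0) -> (36,0), length = 7
  seg 12: (36,0) -> (45,0), length = 9
Total = 165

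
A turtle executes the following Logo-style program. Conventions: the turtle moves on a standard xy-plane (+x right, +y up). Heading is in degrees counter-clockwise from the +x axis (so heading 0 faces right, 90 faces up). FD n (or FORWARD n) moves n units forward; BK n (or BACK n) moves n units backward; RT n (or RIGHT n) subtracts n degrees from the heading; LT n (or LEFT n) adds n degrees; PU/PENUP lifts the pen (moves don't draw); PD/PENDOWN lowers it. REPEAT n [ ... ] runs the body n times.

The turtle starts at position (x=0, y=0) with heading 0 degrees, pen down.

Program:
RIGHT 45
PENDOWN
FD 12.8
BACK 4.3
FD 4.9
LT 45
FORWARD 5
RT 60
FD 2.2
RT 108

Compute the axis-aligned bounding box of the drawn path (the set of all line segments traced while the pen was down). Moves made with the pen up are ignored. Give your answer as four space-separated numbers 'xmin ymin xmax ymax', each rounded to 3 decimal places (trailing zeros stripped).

Executing turtle program step by step:
Start: pos=(0,0), heading=0, pen down
RT 45: heading 0 -> 315
PD: pen down
FD 12.8: (0,0) -> (9.051,-9.051) [heading=315, draw]
BK 4.3: (9.051,-9.051) -> (6.01,-6.01) [heading=315, draw]
FD 4.9: (6.01,-6.01) -> (9.475,-9.475) [heading=315, draw]
LT 45: heading 315 -> 0
FD 5: (9.475,-9.475) -> (14.475,-9.475) [heading=0, draw]
RT 60: heading 0 -> 300
FD 2.2: (14.475,-9.475) -> (15.575,-11.38) [heading=300, draw]
RT 108: heading 300 -> 192
Final: pos=(15.575,-11.38), heading=192, 5 segment(s) drawn

Segment endpoints: x in {0, 6.01, 9.051, 9.475, 14.475, 15.575}, y in {-11.38, -9.475, -9.051, -6.01, 0}
xmin=0, ymin=-11.38, xmax=15.575, ymax=0

Answer: 0 -11.38 15.575 0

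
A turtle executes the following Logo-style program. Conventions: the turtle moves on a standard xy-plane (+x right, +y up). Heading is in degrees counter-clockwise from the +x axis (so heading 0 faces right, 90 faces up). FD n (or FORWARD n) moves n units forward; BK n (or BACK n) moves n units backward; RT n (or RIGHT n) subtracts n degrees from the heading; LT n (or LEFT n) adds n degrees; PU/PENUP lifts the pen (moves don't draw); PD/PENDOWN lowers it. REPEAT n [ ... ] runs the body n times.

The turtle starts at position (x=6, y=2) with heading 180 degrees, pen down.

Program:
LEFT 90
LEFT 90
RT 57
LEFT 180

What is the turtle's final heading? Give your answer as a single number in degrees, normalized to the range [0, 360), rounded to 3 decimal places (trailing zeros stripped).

Answer: 123

Derivation:
Executing turtle program step by step:
Start: pos=(6,2), heading=180, pen down
LT 90: heading 180 -> 270
LT 90: heading 270 -> 0
RT 57: heading 0 -> 303
LT 180: heading 303 -> 123
Final: pos=(6,2), heading=123, 0 segment(s) drawn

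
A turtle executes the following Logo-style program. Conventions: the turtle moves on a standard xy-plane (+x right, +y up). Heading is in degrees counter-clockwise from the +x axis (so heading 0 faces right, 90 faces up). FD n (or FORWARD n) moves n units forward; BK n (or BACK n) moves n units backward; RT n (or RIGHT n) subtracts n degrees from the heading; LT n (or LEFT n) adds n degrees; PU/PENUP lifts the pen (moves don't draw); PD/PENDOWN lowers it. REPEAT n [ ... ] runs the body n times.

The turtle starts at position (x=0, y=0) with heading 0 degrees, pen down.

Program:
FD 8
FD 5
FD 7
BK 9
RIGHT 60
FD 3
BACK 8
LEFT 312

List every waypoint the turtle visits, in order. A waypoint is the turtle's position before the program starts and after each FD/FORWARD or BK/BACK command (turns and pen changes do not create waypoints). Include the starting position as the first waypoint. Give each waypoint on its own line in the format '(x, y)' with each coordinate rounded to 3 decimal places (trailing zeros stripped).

Answer: (0, 0)
(8, 0)
(13, 0)
(20, 0)
(11, 0)
(12.5, -2.598)
(8.5, 4.33)

Derivation:
Executing turtle program step by step:
Start: pos=(0,0), heading=0, pen down
FD 8: (0,0) -> (8,0) [heading=0, draw]
FD 5: (8,0) -> (13,0) [heading=0, draw]
FD 7: (13,0) -> (20,0) [heading=0, draw]
BK 9: (20,0) -> (11,0) [heading=0, draw]
RT 60: heading 0 -> 300
FD 3: (11,0) -> (12.5,-2.598) [heading=300, draw]
BK 8: (12.5,-2.598) -> (8.5,4.33) [heading=300, draw]
LT 312: heading 300 -> 252
Final: pos=(8.5,4.33), heading=252, 6 segment(s) drawn
Waypoints (7 total):
(0, 0)
(8, 0)
(13, 0)
(20, 0)
(11, 0)
(12.5, -2.598)
(8.5, 4.33)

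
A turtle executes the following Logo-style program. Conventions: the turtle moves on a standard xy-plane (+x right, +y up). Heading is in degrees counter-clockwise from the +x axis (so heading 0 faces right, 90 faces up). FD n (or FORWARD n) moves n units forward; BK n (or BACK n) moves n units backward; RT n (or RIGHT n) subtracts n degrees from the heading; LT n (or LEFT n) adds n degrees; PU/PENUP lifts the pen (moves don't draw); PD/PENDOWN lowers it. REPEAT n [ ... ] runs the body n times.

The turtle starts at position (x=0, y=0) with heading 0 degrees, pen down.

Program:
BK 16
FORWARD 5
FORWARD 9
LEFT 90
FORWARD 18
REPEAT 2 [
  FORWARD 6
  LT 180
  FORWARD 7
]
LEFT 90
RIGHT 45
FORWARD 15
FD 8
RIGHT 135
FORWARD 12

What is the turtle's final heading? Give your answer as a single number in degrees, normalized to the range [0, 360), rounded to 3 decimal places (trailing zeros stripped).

Executing turtle program step by step:
Start: pos=(0,0), heading=0, pen down
BK 16: (0,0) -> (-16,0) [heading=0, draw]
FD 5: (-16,0) -> (-11,0) [heading=0, draw]
FD 9: (-11,0) -> (-2,0) [heading=0, draw]
LT 90: heading 0 -> 90
FD 18: (-2,0) -> (-2,18) [heading=90, draw]
REPEAT 2 [
  -- iteration 1/2 --
  FD 6: (-2,18) -> (-2,24) [heading=90, draw]
  LT 180: heading 90 -> 270
  FD 7: (-2,24) -> (-2,17) [heading=270, draw]
  -- iteration 2/2 --
  FD 6: (-2,17) -> (-2,11) [heading=270, draw]
  LT 180: heading 270 -> 90
  FD 7: (-2,11) -> (-2,18) [heading=90, draw]
]
LT 90: heading 90 -> 180
RT 45: heading 180 -> 135
FD 15: (-2,18) -> (-12.607,28.607) [heading=135, draw]
FD 8: (-12.607,28.607) -> (-18.263,34.263) [heading=135, draw]
RT 135: heading 135 -> 0
FD 12: (-18.263,34.263) -> (-6.263,34.263) [heading=0, draw]
Final: pos=(-6.263,34.263), heading=0, 11 segment(s) drawn

Answer: 0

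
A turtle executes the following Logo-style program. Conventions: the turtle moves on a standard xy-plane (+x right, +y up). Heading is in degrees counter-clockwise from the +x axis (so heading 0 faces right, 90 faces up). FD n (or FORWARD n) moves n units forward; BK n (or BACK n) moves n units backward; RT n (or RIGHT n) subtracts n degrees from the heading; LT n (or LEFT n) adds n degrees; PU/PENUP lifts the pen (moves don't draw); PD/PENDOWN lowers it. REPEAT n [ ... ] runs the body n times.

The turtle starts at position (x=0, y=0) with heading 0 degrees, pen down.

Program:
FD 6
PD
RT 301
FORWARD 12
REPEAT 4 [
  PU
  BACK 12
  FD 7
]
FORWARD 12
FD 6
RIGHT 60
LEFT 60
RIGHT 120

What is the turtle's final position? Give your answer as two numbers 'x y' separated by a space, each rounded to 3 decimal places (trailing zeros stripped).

Answer: 11.15 8.572

Derivation:
Executing turtle program step by step:
Start: pos=(0,0), heading=0, pen down
FD 6: (0,0) -> (6,0) [heading=0, draw]
PD: pen down
RT 301: heading 0 -> 59
FD 12: (6,0) -> (12.18,10.286) [heading=59, draw]
REPEAT 4 [
  -- iteration 1/4 --
  PU: pen up
  BK 12: (12.18,10.286) -> (6,0) [heading=59, move]
  FD 7: (6,0) -> (9.605,6) [heading=59, move]
  -- iteration 2/4 --
  PU: pen up
  BK 12: (9.605,6) -> (3.425,-4.286) [heading=59, move]
  FD 7: (3.425,-4.286) -> (7.03,1.714) [heading=59, move]
  -- iteration 3/4 --
  PU: pen up
  BK 12: (7.03,1.714) -> (0.85,-8.572) [heading=59, move]
  FD 7: (0.85,-8.572) -> (4.455,-2.572) [heading=59, move]
  -- iteration 4/4 --
  PU: pen up
  BK 12: (4.455,-2.572) -> (-1.726,-12.858) [heading=59, move]
  FD 7: (-1.726,-12.858) -> (1.88,-6.857) [heading=59, move]
]
FD 12: (1.88,-6.857) -> (8.06,3.429) [heading=59, move]
FD 6: (8.06,3.429) -> (11.15,8.572) [heading=59, move]
RT 60: heading 59 -> 359
LT 60: heading 359 -> 59
RT 120: heading 59 -> 299
Final: pos=(11.15,8.572), heading=299, 2 segment(s) drawn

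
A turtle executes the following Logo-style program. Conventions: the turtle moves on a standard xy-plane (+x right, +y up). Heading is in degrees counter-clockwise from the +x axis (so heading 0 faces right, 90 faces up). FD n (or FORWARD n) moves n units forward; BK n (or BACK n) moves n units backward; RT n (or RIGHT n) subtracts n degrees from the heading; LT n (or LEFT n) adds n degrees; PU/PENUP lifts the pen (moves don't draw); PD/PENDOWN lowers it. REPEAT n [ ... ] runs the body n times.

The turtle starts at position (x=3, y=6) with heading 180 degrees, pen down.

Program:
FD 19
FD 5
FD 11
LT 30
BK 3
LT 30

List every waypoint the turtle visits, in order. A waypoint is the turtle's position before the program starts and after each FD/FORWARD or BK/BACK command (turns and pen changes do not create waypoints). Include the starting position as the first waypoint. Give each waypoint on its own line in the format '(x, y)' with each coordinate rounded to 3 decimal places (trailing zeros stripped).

Answer: (3, 6)
(-16, 6)
(-21, 6)
(-32, 6)
(-29.402, 7.5)

Derivation:
Executing turtle program step by step:
Start: pos=(3,6), heading=180, pen down
FD 19: (3,6) -> (-16,6) [heading=180, draw]
FD 5: (-16,6) -> (-21,6) [heading=180, draw]
FD 11: (-21,6) -> (-32,6) [heading=180, draw]
LT 30: heading 180 -> 210
BK 3: (-32,6) -> (-29.402,7.5) [heading=210, draw]
LT 30: heading 210 -> 240
Final: pos=(-29.402,7.5), heading=240, 4 segment(s) drawn
Waypoints (5 total):
(3, 6)
(-16, 6)
(-21, 6)
(-32, 6)
(-29.402, 7.5)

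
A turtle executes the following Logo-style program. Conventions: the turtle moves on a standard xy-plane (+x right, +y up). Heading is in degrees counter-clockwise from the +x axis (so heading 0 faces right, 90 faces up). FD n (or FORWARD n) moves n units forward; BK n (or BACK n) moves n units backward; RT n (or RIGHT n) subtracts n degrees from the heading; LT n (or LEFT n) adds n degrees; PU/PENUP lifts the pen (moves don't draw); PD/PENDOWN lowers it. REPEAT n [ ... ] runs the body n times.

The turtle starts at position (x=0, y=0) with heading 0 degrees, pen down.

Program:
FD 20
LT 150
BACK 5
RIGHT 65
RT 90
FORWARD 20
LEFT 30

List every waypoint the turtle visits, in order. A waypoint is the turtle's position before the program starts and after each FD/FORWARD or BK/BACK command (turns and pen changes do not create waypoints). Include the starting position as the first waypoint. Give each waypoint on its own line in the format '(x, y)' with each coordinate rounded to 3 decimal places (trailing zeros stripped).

Answer: (0, 0)
(20, 0)
(24.33, -2.5)
(44.254, -4.243)

Derivation:
Executing turtle program step by step:
Start: pos=(0,0), heading=0, pen down
FD 20: (0,0) -> (20,0) [heading=0, draw]
LT 150: heading 0 -> 150
BK 5: (20,0) -> (24.33,-2.5) [heading=150, draw]
RT 65: heading 150 -> 85
RT 90: heading 85 -> 355
FD 20: (24.33,-2.5) -> (44.254,-4.243) [heading=355, draw]
LT 30: heading 355 -> 25
Final: pos=(44.254,-4.243), heading=25, 3 segment(s) drawn
Waypoints (4 total):
(0, 0)
(20, 0)
(24.33, -2.5)
(44.254, -4.243)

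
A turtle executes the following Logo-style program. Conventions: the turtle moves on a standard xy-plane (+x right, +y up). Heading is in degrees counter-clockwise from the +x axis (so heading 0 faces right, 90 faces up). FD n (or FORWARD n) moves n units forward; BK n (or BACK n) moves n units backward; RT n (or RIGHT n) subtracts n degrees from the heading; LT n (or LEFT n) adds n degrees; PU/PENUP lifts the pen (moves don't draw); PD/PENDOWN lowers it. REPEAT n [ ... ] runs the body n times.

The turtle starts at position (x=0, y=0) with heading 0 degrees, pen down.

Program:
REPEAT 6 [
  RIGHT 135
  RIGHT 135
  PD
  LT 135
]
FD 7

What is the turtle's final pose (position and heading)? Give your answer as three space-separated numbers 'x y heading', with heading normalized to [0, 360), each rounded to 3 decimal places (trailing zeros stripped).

Executing turtle program step by step:
Start: pos=(0,0), heading=0, pen down
REPEAT 6 [
  -- iteration 1/6 --
  RT 135: heading 0 -> 225
  RT 135: heading 225 -> 90
  PD: pen down
  LT 135: heading 90 -> 225
  -- iteration 2/6 --
  RT 135: heading 225 -> 90
  RT 135: heading 90 -> 315
  PD: pen down
  LT 135: heading 315 -> 90
  -- iteration 3/6 --
  RT 135: heading 90 -> 315
  RT 135: heading 315 -> 180
  PD: pen down
  LT 135: heading 180 -> 315
  -- iteration 4/6 --
  RT 135: heading 315 -> 180
  RT 135: heading 180 -> 45
  PD: pen down
  LT 135: heading 45 -> 180
  -- iteration 5/6 --
  RT 135: heading 180 -> 45
  RT 135: heading 45 -> 270
  PD: pen down
  LT 135: heading 270 -> 45
  -- iteration 6/6 --
  RT 135: heading 45 -> 270
  RT 135: heading 270 -> 135
  PD: pen down
  LT 135: heading 135 -> 270
]
FD 7: (0,0) -> (0,-7) [heading=270, draw]
Final: pos=(0,-7), heading=270, 1 segment(s) drawn

Answer: 0 -7 270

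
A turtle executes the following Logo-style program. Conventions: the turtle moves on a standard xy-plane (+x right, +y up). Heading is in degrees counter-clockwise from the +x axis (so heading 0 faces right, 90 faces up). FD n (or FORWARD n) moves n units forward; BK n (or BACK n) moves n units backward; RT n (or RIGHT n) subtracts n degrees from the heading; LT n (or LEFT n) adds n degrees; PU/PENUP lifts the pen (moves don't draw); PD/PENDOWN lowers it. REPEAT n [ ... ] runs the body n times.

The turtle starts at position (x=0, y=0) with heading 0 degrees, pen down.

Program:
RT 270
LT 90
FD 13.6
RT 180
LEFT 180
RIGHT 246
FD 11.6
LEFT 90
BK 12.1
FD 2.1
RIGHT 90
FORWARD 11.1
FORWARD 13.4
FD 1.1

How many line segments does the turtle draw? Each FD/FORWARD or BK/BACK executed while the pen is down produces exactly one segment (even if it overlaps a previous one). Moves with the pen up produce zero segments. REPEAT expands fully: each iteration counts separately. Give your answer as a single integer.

Answer: 7

Derivation:
Executing turtle program step by step:
Start: pos=(0,0), heading=0, pen down
RT 270: heading 0 -> 90
LT 90: heading 90 -> 180
FD 13.6: (0,0) -> (-13.6,0) [heading=180, draw]
RT 180: heading 180 -> 0
LT 180: heading 0 -> 180
RT 246: heading 180 -> 294
FD 11.6: (-13.6,0) -> (-8.882,-10.597) [heading=294, draw]
LT 90: heading 294 -> 24
BK 12.1: (-8.882,-10.597) -> (-19.936,-15.519) [heading=24, draw]
FD 2.1: (-19.936,-15.519) -> (-18.017,-14.664) [heading=24, draw]
RT 90: heading 24 -> 294
FD 11.1: (-18.017,-14.664) -> (-13.503,-24.805) [heading=294, draw]
FD 13.4: (-13.503,-24.805) -> (-8.052,-37.046) [heading=294, draw]
FD 1.1: (-8.052,-37.046) -> (-7.605,-38.051) [heading=294, draw]
Final: pos=(-7.605,-38.051), heading=294, 7 segment(s) drawn
Segments drawn: 7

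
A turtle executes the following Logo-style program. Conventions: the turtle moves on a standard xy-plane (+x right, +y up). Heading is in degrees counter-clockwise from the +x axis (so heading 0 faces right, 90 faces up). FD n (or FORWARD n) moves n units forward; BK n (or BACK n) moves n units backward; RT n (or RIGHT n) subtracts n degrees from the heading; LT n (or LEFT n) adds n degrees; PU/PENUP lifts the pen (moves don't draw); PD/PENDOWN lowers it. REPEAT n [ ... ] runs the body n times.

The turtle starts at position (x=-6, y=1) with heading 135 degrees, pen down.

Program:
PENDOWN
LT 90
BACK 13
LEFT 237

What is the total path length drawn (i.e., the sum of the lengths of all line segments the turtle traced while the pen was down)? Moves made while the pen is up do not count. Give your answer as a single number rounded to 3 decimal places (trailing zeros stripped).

Answer: 13

Derivation:
Executing turtle program step by step:
Start: pos=(-6,1), heading=135, pen down
PD: pen down
LT 90: heading 135 -> 225
BK 13: (-6,1) -> (3.192,10.192) [heading=225, draw]
LT 237: heading 225 -> 102
Final: pos=(3.192,10.192), heading=102, 1 segment(s) drawn

Segment lengths:
  seg 1: (-6,1) -> (3.192,10.192), length = 13
Total = 13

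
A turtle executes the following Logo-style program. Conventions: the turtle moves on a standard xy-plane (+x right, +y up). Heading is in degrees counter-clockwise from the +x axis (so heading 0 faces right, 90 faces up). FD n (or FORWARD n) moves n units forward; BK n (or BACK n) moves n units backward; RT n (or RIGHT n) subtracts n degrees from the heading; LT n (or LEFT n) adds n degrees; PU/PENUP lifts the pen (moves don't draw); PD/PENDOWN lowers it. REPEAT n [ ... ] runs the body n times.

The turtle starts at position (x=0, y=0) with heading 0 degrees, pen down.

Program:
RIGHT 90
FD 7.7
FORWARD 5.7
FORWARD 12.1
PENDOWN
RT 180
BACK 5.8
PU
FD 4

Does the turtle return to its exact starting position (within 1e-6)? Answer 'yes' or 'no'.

Executing turtle program step by step:
Start: pos=(0,0), heading=0, pen down
RT 90: heading 0 -> 270
FD 7.7: (0,0) -> (0,-7.7) [heading=270, draw]
FD 5.7: (0,-7.7) -> (0,-13.4) [heading=270, draw]
FD 12.1: (0,-13.4) -> (0,-25.5) [heading=270, draw]
PD: pen down
RT 180: heading 270 -> 90
BK 5.8: (0,-25.5) -> (0,-31.3) [heading=90, draw]
PU: pen up
FD 4: (0,-31.3) -> (0,-27.3) [heading=90, move]
Final: pos=(0,-27.3), heading=90, 4 segment(s) drawn

Start position: (0, 0)
Final position: (0, -27.3)
Distance = 27.3; >= 1e-6 -> NOT closed

Answer: no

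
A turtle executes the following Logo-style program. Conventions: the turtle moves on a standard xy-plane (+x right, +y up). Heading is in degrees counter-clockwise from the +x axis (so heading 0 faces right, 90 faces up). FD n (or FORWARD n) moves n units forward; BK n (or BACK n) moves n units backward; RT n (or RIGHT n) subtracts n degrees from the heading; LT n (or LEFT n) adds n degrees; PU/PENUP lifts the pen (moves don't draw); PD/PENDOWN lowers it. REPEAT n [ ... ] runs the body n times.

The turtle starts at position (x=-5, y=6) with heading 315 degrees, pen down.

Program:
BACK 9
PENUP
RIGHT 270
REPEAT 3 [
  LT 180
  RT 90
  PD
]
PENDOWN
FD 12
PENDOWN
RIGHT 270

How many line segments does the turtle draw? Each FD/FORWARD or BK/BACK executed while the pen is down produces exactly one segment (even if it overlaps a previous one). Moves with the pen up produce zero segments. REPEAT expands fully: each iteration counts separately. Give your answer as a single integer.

Executing turtle program step by step:
Start: pos=(-5,6), heading=315, pen down
BK 9: (-5,6) -> (-11.364,12.364) [heading=315, draw]
PU: pen up
RT 270: heading 315 -> 45
REPEAT 3 [
  -- iteration 1/3 --
  LT 180: heading 45 -> 225
  RT 90: heading 225 -> 135
  PD: pen down
  -- iteration 2/3 --
  LT 180: heading 135 -> 315
  RT 90: heading 315 -> 225
  PD: pen down
  -- iteration 3/3 --
  LT 180: heading 225 -> 45
  RT 90: heading 45 -> 315
  PD: pen down
]
PD: pen down
FD 12: (-11.364,12.364) -> (-2.879,3.879) [heading=315, draw]
PD: pen down
RT 270: heading 315 -> 45
Final: pos=(-2.879,3.879), heading=45, 2 segment(s) drawn
Segments drawn: 2

Answer: 2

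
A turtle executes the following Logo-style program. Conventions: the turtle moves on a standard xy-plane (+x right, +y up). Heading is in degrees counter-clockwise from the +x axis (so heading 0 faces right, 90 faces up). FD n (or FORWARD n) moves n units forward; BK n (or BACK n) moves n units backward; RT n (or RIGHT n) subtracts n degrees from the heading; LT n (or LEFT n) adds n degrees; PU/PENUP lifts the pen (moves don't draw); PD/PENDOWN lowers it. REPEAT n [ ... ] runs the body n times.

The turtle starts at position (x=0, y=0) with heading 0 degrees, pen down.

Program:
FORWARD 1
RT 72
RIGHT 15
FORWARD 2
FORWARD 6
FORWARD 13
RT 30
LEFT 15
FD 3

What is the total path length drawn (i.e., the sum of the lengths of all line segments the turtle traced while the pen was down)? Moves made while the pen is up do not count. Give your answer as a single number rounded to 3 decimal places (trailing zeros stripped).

Executing turtle program step by step:
Start: pos=(0,0), heading=0, pen down
FD 1: (0,0) -> (1,0) [heading=0, draw]
RT 72: heading 0 -> 288
RT 15: heading 288 -> 273
FD 2: (1,0) -> (1.105,-1.997) [heading=273, draw]
FD 6: (1.105,-1.997) -> (1.419,-7.989) [heading=273, draw]
FD 13: (1.419,-7.989) -> (2.099,-20.971) [heading=273, draw]
RT 30: heading 273 -> 243
LT 15: heading 243 -> 258
FD 3: (2.099,-20.971) -> (1.475,-23.906) [heading=258, draw]
Final: pos=(1.475,-23.906), heading=258, 5 segment(s) drawn

Segment lengths:
  seg 1: (0,0) -> (1,0), length = 1
  seg 2: (1,0) -> (1.105,-1.997), length = 2
  seg 3: (1.105,-1.997) -> (1.419,-7.989), length = 6
  seg 4: (1.419,-7.989) -> (2.099,-20.971), length = 13
  seg 5: (2.099,-20.971) -> (1.475,-23.906), length = 3
Total = 25

Answer: 25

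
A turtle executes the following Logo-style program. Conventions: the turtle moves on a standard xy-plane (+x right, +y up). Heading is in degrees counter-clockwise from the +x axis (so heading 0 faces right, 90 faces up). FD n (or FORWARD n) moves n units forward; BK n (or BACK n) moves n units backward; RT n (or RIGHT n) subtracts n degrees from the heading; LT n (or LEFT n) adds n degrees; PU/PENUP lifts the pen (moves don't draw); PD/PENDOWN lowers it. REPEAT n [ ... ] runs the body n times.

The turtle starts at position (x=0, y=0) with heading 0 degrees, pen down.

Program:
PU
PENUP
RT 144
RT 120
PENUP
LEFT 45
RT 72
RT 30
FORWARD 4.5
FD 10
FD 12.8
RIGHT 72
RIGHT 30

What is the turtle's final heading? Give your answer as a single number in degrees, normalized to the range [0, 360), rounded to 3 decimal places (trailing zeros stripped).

Executing turtle program step by step:
Start: pos=(0,0), heading=0, pen down
PU: pen up
PU: pen up
RT 144: heading 0 -> 216
RT 120: heading 216 -> 96
PU: pen up
LT 45: heading 96 -> 141
RT 72: heading 141 -> 69
RT 30: heading 69 -> 39
FD 4.5: (0,0) -> (3.497,2.832) [heading=39, move]
FD 10: (3.497,2.832) -> (11.269,9.125) [heading=39, move]
FD 12.8: (11.269,9.125) -> (21.216,17.18) [heading=39, move]
RT 72: heading 39 -> 327
RT 30: heading 327 -> 297
Final: pos=(21.216,17.18), heading=297, 0 segment(s) drawn

Answer: 297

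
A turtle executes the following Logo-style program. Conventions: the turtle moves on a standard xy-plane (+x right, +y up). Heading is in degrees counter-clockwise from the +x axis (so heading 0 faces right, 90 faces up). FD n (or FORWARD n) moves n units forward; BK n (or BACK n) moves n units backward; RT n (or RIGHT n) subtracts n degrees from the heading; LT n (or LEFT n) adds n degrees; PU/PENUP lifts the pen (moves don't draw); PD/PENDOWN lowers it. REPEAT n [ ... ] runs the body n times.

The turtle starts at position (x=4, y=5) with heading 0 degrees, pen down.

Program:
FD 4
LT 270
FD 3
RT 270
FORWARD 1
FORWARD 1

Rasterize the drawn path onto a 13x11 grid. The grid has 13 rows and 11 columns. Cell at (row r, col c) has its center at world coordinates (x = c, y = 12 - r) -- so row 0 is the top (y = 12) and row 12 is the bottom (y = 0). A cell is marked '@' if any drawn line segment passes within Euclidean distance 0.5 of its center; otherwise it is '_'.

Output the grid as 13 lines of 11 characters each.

Answer: ___________
___________
___________
___________
___________
___________
___________
____@@@@@__
________@__
________@__
________@@@
___________
___________

Derivation:
Segment 0: (4,5) -> (8,5)
Segment 1: (8,5) -> (8,2)
Segment 2: (8,2) -> (9,2)
Segment 3: (9,2) -> (10,2)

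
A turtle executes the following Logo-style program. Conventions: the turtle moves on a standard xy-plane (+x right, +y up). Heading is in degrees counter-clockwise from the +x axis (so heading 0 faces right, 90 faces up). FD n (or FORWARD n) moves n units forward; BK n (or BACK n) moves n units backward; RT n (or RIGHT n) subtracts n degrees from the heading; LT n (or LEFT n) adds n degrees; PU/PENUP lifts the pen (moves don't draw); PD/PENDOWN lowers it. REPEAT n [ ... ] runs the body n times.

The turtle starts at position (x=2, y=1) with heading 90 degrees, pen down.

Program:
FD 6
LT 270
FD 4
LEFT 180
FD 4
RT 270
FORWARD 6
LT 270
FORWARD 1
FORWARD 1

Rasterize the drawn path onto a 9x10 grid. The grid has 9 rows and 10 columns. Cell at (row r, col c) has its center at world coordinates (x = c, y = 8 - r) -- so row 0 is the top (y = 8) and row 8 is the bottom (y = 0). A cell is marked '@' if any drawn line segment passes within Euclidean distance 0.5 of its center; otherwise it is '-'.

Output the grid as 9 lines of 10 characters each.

Answer: ----------
--@@@@@---
--@-------
--@-------
--@-------
--@-------
--@-------
@@@-------
----------

Derivation:
Segment 0: (2,1) -> (2,7)
Segment 1: (2,7) -> (6,7)
Segment 2: (6,7) -> (2,7)
Segment 3: (2,7) -> (2,1)
Segment 4: (2,1) -> (1,1)
Segment 5: (1,1) -> (-0,1)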